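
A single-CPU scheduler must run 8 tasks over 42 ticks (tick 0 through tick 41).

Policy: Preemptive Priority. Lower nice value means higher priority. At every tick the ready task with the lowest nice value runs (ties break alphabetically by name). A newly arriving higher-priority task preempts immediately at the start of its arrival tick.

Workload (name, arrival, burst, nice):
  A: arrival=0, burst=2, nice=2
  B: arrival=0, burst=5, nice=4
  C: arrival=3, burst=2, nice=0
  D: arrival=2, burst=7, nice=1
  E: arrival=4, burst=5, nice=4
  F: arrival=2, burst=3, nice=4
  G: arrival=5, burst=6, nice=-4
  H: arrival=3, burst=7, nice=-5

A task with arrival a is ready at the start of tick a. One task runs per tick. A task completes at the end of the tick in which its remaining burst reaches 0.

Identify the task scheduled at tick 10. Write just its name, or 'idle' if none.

running at tick 10 = G

t=0: ready={A,B} → run A
t=1: ready={A,B} → run A
t=2: ready={B,D,F} → run D
t=3: ready={B,C,D,F,H} → run H
t=4: ready={B,C,D,E,F,H} → run H
t=5: ready={B,C,D,E,F,G,H} → run H
t=6: ready={B,C,D,E,F,G,H} → run H
t=7: ready={B,C,D,E,F,G,H} → run H
t=8: ready={B,C,D,E,F,G,H} → run H
t=9: ready={B,C,D,E,F,G,H} → run H
t=10: ready={B,C,D,E,F,G} → run G
t=11: ready={B,C,D,E,F,G} → run G
t=12: ready={B,C,D,E,F,G} → run G
t=13: ready={B,C,D,E,F,G} → run G
t=14: ready={B,C,D,E,F,G} → run G
t=15: ready={B,C,D,E,F,G} → run G
t=16: ready={B,C,D,E,F} → run C
t=17: ready={B,C,D,E,F} → run C
t=18: ready={B,D,E,F} → run D
t=19: ready={B,D,E,F} → run D
t=20: ready={B,D,E,F} → run D
t=21: ready={B,D,E,F} → run D
t=22: ready={B,D,E,F} → run D
t=23: ready={B,D,E,F} → run D
t=24: ready={B,E,F} → run B
t=25: ready={B,E,F} → run B
t=26: ready={B,E,F} → run B
t=27: ready={B,E,F} → run B
t=28: ready={B,E,F} → run B
t=29: ready={E,F} → run E
t=30: ready={E,F} → run E
t=31: ready={E,F} → run E
t=32: ready={E,F} → run E
t=33: ready={E,F} → run E
t=34: ready={F} → run F
t=35: ready={F} → run F
t=36: ready={F} → run F
t=37: (idle)
t=38: (idle)
t=39: (idle)
t=40: (idle)
t=41: (idle)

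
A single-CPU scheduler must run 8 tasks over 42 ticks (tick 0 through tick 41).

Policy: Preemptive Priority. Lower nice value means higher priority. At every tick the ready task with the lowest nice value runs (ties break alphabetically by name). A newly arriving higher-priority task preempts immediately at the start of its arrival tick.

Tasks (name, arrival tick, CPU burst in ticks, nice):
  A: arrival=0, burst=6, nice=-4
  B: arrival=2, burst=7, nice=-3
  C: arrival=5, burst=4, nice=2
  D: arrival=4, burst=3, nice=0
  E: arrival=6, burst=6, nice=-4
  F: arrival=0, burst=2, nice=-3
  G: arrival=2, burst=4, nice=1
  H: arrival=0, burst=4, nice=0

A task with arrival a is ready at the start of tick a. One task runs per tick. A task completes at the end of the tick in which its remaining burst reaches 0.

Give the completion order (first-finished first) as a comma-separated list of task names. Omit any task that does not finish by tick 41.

t=0: ready={A,F,H} → run A
t=1: ready={A,F,H} → run A
t=2: ready={A,B,F,G,H} → run A
t=3: ready={A,B,F,G,H} → run A
t=4: ready={A,B,D,F,G,H} → run A
t=5: ready={A,B,C,D,F,G,H} → run A
t=6: ready={B,C,D,E,F,G,H} → run E
t=7: ready={B,C,D,E,F,G,H} → run E
t=8: ready={B,C,D,E,F,G,H} → run E
t=9: ready={B,C,D,E,F,G,H} → run E
t=10: ready={B,C,D,E,F,G,H} → run E
t=11: ready={B,C,D,E,F,G,H} → run E
t=12: ready={B,C,D,F,G,H} → run B
t=13: ready={B,C,D,F,G,H} → run B
t=14: ready={B,C,D,F,G,H} → run B
t=15: ready={B,C,D,F,G,H} → run B
t=16: ready={B,C,D,F,G,H} → run B
t=17: ready={B,C,D,F,G,H} → run B
t=18: ready={B,C,D,F,G,H} → run B
t=19: ready={C,D,F,G,H} → run F
t=20: ready={C,D,F,G,H} → run F
t=21: ready={C,D,G,H} → run D
t=22: ready={C,D,G,H} → run D
t=23: ready={C,D,G,H} → run D
t=24: ready={C,G,H} → run H
t=25: ready={C,G,H} → run H
t=26: ready={C,G,H} → run H
t=27: ready={C,G,H} → run H
t=28: ready={C,G} → run G
t=29: ready={C,G} → run G
t=30: ready={C,G} → run G
t=31: ready={C,G} → run G
t=32: ready={C} → run C
t=33: ready={C} → run C
t=34: ready={C} → run C
t=35: ready={C} → run C
t=36: (idle)
t=37: (idle)
t=38: (idle)
t=39: (idle)
t=40: (idle)
t=41: (idle)

completion order = A, E, B, F, D, H, G, C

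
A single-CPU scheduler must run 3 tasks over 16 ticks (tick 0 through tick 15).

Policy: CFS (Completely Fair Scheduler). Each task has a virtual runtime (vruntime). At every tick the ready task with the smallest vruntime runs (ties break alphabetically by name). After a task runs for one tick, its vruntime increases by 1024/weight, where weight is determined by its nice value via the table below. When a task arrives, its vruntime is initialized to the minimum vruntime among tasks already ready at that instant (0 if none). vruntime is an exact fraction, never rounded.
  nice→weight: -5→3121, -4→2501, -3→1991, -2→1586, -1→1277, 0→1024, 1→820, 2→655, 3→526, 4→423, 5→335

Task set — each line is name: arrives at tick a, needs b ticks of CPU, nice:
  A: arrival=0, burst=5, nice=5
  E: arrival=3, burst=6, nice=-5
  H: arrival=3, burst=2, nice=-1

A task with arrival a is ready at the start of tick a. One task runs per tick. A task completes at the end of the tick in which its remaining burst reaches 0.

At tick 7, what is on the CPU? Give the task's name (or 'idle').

running at tick 7 = E

t=0: vr[A=0] → run A
t=1: vr[A=1024/335] → run A
t=2: vr[A=2048/335] → run A
t=3: vr[A=3072/335 E=3072/335 H=3072/335] → run A
t=4: vr[A=4096/335 E=3072/335 H=3072/335] → run E
t=5: vr[A=4096/335 E=9930752/1045535 H=3072/335] → run H
t=6: vr[A=4096/335 E=9930752/1045535 H=4265984/427795] → run E
t=7: vr[A=4096/335 E=10273792/1045535 H=4265984/427795] → run E
t=8: vr[A=4096/335 E=10616832/1045535 H=4265984/427795] → run H
t=9: vr[A=4096/335 E=10616832/1045535] → run E
t=10: vr[A=4096/335 E=10959872/1045535] → run E
t=11: vr[A=4096/335 E=11302912/1045535] → run E
t=12: vr[A=4096/335] → run A
t=13: (idle)
t=14: (idle)
t=15: (idle)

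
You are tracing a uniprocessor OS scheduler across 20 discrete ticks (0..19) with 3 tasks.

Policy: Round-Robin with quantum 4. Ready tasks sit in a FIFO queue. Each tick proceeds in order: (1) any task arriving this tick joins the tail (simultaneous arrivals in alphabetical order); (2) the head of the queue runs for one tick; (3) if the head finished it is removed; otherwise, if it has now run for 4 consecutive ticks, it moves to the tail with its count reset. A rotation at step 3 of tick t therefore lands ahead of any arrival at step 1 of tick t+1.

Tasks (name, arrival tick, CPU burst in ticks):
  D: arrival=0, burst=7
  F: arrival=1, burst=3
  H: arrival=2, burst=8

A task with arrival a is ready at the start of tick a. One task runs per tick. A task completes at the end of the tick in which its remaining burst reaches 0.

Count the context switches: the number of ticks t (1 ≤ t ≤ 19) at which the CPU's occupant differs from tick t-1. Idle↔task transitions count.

context switches = 5

t=0: queue=[D] q_used=0 → run D
t=1: queue=[D,F] q_used=1 → run D
t=2: queue=[D,F,H] q_used=2 → run D
t=3: queue=[D,F,H] q_used=3 → run D
t=4: queue=[F,H,D] q_used=0 → run F
t=5: queue=[F,H,D] q_used=1 → run F
t=6: queue=[F,H,D] q_used=2 → run F
t=7: queue=[H,D] q_used=0 → run H
t=8: queue=[H,D] q_used=1 → run H
t=9: queue=[H,D] q_used=2 → run H
t=10: queue=[H,D] q_used=3 → run H
t=11: queue=[D,H] q_used=0 → run D
t=12: queue=[D,H] q_used=1 → run D
t=13: queue=[D,H] q_used=2 → run D
t=14: queue=[H] q_used=0 → run H
t=15: queue=[H] q_used=1 → run H
t=16: queue=[H] q_used=2 → run H
t=17: queue=[H] q_used=3 → run H
t=18: (idle)
t=19: (idle)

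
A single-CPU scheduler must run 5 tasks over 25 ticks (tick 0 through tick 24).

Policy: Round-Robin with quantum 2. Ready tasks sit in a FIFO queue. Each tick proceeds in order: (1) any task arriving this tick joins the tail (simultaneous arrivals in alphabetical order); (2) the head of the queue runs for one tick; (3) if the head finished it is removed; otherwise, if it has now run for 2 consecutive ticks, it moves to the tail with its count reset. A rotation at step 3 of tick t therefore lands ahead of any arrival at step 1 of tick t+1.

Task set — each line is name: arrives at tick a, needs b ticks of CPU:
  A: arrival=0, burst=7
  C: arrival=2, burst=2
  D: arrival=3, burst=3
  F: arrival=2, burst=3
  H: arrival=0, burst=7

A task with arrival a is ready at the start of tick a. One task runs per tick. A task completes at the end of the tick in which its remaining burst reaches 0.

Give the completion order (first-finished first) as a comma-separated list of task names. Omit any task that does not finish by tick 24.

completion order = C, F, D, A, H

t=0: queue=[A,H] q_used=0 → run A
t=1: queue=[A,H] q_used=1 → run A
t=2: queue=[H,A,C,F] q_used=0 → run H
t=3: queue=[H,A,C,F,D] q_used=1 → run H
t=4: queue=[A,C,F,D,H] q_used=0 → run A
t=5: queue=[A,C,F,D,H] q_used=1 → run A
t=6: queue=[C,F,D,H,A] q_used=0 → run C
t=7: queue=[C,F,D,H,A] q_used=1 → run C
t=8: queue=[F,D,H,A] q_used=0 → run F
t=9: queue=[F,D,H,A] q_used=1 → run F
t=10: queue=[D,H,A,F] q_used=0 → run D
t=11: queue=[D,H,A,F] q_used=1 → run D
t=12: queue=[H,A,F,D] q_used=0 → run H
t=13: queue=[H,A,F,D] q_used=1 → run H
t=14: queue=[A,F,D,H] q_used=0 → run A
t=15: queue=[A,F,D,H] q_used=1 → run A
t=16: queue=[F,D,H,A] q_used=0 → run F
t=17: queue=[D,H,A] q_used=0 → run D
t=18: queue=[H,A] q_used=0 → run H
t=19: queue=[H,A] q_used=1 → run H
t=20: queue=[A,H] q_used=0 → run A
t=21: queue=[H] q_used=0 → run H
t=22: (idle)
t=23: (idle)
t=24: (idle)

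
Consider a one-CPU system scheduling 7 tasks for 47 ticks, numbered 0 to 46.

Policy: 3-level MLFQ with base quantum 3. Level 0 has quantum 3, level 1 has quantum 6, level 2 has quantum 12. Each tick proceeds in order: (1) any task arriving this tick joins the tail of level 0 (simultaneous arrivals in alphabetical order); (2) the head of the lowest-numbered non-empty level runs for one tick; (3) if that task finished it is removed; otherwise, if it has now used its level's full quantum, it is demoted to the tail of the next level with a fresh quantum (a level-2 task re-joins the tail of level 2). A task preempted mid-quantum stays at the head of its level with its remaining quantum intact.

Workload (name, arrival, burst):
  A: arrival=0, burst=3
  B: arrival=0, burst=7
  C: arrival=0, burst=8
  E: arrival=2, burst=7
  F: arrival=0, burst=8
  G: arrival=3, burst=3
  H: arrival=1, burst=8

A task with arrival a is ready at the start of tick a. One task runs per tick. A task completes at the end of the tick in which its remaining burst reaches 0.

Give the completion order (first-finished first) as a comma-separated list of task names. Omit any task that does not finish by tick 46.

completion order = A, G, B, C, F, H, E

t=0: L0/L1/L2 = ABCF/-/- → run A
t=1: L0/L1/L2 = ABCFH/-/- → run A
t=2: L0/L1/L2 = ABCFHE/-/- → run A
t=3: L0/L1/L2 = BCFHEG/-/- → run B
t=4: L0/L1/L2 = BCFHEG/-/- → run B
t=5: L0/L1/L2 = BCFHEG/-/- → run B
t=6: L0/L1/L2 = CFHEG/B/- → run C
t=7: L0/L1/L2 = CFHEG/B/- → run C
t=8: L0/L1/L2 = CFHEG/B/- → run C
t=9: L0/L1/L2 = FHEG/BC/- → run F
t=10: L0/L1/L2 = FHEG/BC/- → run F
t=11: L0/L1/L2 = FHEG/BC/- → run F
t=12: L0/L1/L2 = HEG/BCF/- → run H
t=13: L0/L1/L2 = HEG/BCF/- → run H
t=14: L0/L1/L2 = HEG/BCF/- → run H
t=15: L0/L1/L2 = EG/BCFH/- → run E
t=16: L0/L1/L2 = EG/BCFH/- → run E
t=17: L0/L1/L2 = EG/BCFH/- → run E
t=18: L0/L1/L2 = G/BCFHE/- → run G
t=19: L0/L1/L2 = G/BCFHE/- → run G
t=20: L0/L1/L2 = G/BCFHE/- → run G
t=21: L0/L1/L2 = -/BCFHE/- → run B
t=22: L0/L1/L2 = -/BCFHE/- → run B
t=23: L0/L1/L2 = -/BCFHE/- → run B
t=24: L0/L1/L2 = -/BCFHE/- → run B
t=25: L0/L1/L2 = -/CFHE/- → run C
t=26: L0/L1/L2 = -/CFHE/- → run C
t=27: L0/L1/L2 = -/CFHE/- → run C
t=28: L0/L1/L2 = -/CFHE/- → run C
t=29: L0/L1/L2 = -/CFHE/- → run C
t=30: L0/L1/L2 = -/FHE/- → run F
t=31: L0/L1/L2 = -/FHE/- → run F
t=32: L0/L1/L2 = -/FHE/- → run F
t=33: L0/L1/L2 = -/FHE/- → run F
t=34: L0/L1/L2 = -/FHE/- → run F
t=35: L0/L1/L2 = -/HE/- → run H
t=36: L0/L1/L2 = -/HE/- → run H
t=37: L0/L1/L2 = -/HE/- → run H
t=38: L0/L1/L2 = -/HE/- → run H
t=39: L0/L1/L2 = -/HE/- → run H
t=40: L0/L1/L2 = -/E/- → run E
t=41: L0/L1/L2 = -/E/- → run E
t=42: L0/L1/L2 = -/E/- → run E
t=43: L0/L1/L2 = -/E/- → run E
t=44: (idle)
t=45: (idle)
t=46: (idle)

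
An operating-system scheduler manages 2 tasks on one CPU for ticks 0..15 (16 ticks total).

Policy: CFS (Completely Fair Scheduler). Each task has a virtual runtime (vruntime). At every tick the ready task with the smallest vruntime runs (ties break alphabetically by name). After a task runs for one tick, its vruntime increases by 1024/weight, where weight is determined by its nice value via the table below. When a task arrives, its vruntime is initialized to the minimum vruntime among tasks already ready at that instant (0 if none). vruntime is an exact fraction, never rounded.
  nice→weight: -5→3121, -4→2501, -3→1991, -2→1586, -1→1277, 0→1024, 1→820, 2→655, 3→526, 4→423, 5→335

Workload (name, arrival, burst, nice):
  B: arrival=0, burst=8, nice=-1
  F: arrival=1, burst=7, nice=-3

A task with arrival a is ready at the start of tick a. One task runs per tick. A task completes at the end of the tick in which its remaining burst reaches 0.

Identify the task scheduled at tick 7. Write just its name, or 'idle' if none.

t=0: vr[B=0] → run B
t=1: vr[B=1024/1277 F=1024/1277] → run B
t=2: vr[B=2048/1277 F=1024/1277] → run F
t=3: vr[B=2048/1277 F=3346432/2542507] → run F
t=4: vr[B=2048/1277 F=4654080/2542507] → run B
t=5: vr[B=3072/1277 F=4654080/2542507] → run F
t=6: vr[B=3072/1277 F=5961728/2542507] → run F
t=7: vr[B=3072/1277 F=7269376/2542507] → run B
t=8: vr[B=4096/1277 F=7269376/2542507] → run F
t=9: vr[B=4096/1277 F=8577024/2542507] → run B
t=10: vr[B=5120/1277 F=8577024/2542507] → run F
t=11: vr[B=5120/1277 F=9884672/2542507] → run F
t=12: vr[B=5120/1277] → run B
t=13: vr[B=6144/1277] → run B
t=14: vr[B=7168/1277] → run B
t=15: (idle)

running at tick 7 = B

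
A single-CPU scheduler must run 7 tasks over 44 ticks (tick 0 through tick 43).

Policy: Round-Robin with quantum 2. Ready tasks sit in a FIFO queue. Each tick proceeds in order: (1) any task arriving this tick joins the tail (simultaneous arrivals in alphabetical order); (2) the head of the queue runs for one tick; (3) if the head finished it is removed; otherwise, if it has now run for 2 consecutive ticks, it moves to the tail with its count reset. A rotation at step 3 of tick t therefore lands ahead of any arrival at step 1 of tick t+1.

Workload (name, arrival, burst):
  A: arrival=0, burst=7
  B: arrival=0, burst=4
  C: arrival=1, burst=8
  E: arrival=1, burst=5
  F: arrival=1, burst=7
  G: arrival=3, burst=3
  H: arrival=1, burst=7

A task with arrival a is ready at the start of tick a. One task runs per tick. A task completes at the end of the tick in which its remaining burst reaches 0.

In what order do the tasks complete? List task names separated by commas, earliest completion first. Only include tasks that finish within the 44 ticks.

completion order = B, G, E, A, C, F, H

t=0: queue=[A,B] q_used=0 → run A
t=1: queue=[A,B,C,E,F,H] q_used=1 → run A
t=2: queue=[B,C,E,F,H,A] q_used=0 → run B
t=3: queue=[B,C,E,F,H,A,G] q_used=1 → run B
t=4: queue=[C,E,F,H,A,G,B] q_used=0 → run C
t=5: queue=[C,E,F,H,A,G,B] q_used=1 → run C
t=6: queue=[E,F,H,A,G,B,C] q_used=0 → run E
t=7: queue=[E,F,H,A,G,B,C] q_used=1 → run E
t=8: queue=[F,H,A,G,B,C,E] q_used=0 → run F
t=9: queue=[F,H,A,G,B,C,E] q_used=1 → run F
t=10: queue=[H,A,G,B,C,E,F] q_used=0 → run H
t=11: queue=[H,A,G,B,C,E,F] q_used=1 → run H
t=12: queue=[A,G,B,C,E,F,H] q_used=0 → run A
t=13: queue=[A,G,B,C,E,F,H] q_used=1 → run A
t=14: queue=[G,B,C,E,F,H,A] q_used=0 → run G
t=15: queue=[G,B,C,E,F,H,A] q_used=1 → run G
t=16: queue=[B,C,E,F,H,A,G] q_used=0 → run B
t=17: queue=[B,C,E,F,H,A,G] q_used=1 → run B
t=18: queue=[C,E,F,H,A,G] q_used=0 → run C
t=19: queue=[C,E,F,H,A,G] q_used=1 → run C
t=20: queue=[E,F,H,A,G,C] q_used=0 → run E
t=21: queue=[E,F,H,A,G,C] q_used=1 → run E
t=22: queue=[F,H,A,G,C,E] q_used=0 → run F
t=23: queue=[F,H,A,G,C,E] q_used=1 → run F
t=24: queue=[H,A,G,C,E,F] q_used=0 → run H
t=25: queue=[H,A,G,C,E,F] q_used=1 → run H
t=26: queue=[A,G,C,E,F,H] q_used=0 → run A
t=27: queue=[A,G,C,E,F,H] q_used=1 → run A
t=28: queue=[G,C,E,F,H,A] q_used=0 → run G
t=29: queue=[C,E,F,H,A] q_used=0 → run C
t=30: queue=[C,E,F,H,A] q_used=1 → run C
t=31: queue=[E,F,H,A,C] q_used=0 → run E
t=32: queue=[F,H,A,C] q_used=0 → run F
t=33: queue=[F,H,A,C] q_used=1 → run F
t=34: queue=[H,A,C,F] q_used=0 → run H
t=35: queue=[H,A,C,F] q_used=1 → run H
t=36: queue=[A,C,F,H] q_used=0 → run A
t=37: queue=[C,F,H] q_used=0 → run C
t=38: queue=[C,F,H] q_used=1 → run C
t=39: queue=[F,H] q_used=0 → run F
t=40: queue=[H] q_used=0 → run H
t=41: (idle)
t=42: (idle)
t=43: (idle)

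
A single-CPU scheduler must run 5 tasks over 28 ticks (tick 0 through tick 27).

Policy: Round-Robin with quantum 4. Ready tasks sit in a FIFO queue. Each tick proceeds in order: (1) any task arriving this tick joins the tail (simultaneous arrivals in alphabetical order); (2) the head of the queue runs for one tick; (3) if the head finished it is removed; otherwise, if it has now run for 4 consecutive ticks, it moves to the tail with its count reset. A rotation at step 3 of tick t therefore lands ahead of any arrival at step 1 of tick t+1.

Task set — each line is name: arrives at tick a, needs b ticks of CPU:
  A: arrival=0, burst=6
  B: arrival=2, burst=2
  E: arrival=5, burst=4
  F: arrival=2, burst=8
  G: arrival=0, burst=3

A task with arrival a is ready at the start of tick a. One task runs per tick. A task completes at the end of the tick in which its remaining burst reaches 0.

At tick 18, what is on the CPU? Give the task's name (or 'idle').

running at tick 18 = E

t=0: queue=[A,G] q_used=0 → run A
t=1: queue=[A,G] q_used=1 → run A
t=2: queue=[A,G,B,F] q_used=2 → run A
t=3: queue=[A,G,B,F] q_used=3 → run A
t=4: queue=[G,B,F,A] q_used=0 → run G
t=5: queue=[G,B,F,A,E] q_used=1 → run G
t=6: queue=[G,B,F,A,E] q_used=2 → run G
t=7: queue=[B,F,A,E] q_used=0 → run B
t=8: queue=[B,F,A,E] q_used=1 → run B
t=9: queue=[F,A,E] q_used=0 → run F
t=10: queue=[F,A,E] q_used=1 → run F
t=11: queue=[F,A,E] q_used=2 → run F
t=12: queue=[F,A,E] q_used=3 → run F
t=13: queue=[A,E,F] q_used=0 → run A
t=14: queue=[A,E,F] q_used=1 → run A
t=15: queue=[E,F] q_used=0 → run E
t=16: queue=[E,F] q_used=1 → run E
t=17: queue=[E,F] q_used=2 → run E
t=18: queue=[E,F] q_used=3 → run E
t=19: queue=[F] q_used=0 → run F
t=20: queue=[F] q_used=1 → run F
t=21: queue=[F] q_used=2 → run F
t=22: queue=[F] q_used=3 → run F
t=23: (idle)
t=24: (idle)
t=25: (idle)
t=26: (idle)
t=27: (idle)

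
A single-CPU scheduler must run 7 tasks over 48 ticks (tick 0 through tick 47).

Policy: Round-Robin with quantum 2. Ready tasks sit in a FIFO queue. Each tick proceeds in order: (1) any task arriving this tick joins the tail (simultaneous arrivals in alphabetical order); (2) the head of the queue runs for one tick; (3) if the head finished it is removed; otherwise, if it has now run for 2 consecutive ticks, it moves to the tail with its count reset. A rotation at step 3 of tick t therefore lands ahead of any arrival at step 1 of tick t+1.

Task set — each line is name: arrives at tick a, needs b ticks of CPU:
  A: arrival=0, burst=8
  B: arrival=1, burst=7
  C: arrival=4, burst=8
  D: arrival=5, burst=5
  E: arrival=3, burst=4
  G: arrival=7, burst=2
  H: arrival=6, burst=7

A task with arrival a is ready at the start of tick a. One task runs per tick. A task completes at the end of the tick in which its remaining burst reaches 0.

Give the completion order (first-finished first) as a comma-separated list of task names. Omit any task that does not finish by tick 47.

completion order = G, E, A, B, D, C, H

t=0: queue=[A] q_used=0 → run A
t=1: queue=[A,B] q_used=1 → run A
t=2: queue=[B,A] q_used=0 → run B
t=3: queue=[B,A,E] q_used=1 → run B
t=4: queue=[A,E,B,C] q_used=0 → run A
t=5: queue=[A,E,B,C,D] q_used=1 → run A
t=6: queue=[E,B,C,D,A,H] q_used=0 → run E
t=7: queue=[E,B,C,D,A,H,G] q_used=1 → run E
t=8: queue=[B,C,D,A,H,G,E] q_used=0 → run B
t=9: queue=[B,C,D,A,H,G,E] q_used=1 → run B
t=10: queue=[C,D,A,H,G,E,B] q_used=0 → run C
t=11: queue=[C,D,A,H,G,E,B] q_used=1 → run C
t=12: queue=[D,A,H,G,E,B,C] q_used=0 → run D
t=13: queue=[D,A,H,G,E,B,C] q_used=1 → run D
t=14: queue=[A,H,G,E,B,C,D] q_used=0 → run A
t=15: queue=[A,H,G,E,B,C,D] q_used=1 → run A
t=16: queue=[H,G,E,B,C,D,A] q_used=0 → run H
t=17: queue=[H,G,E,B,C,D,A] q_used=1 → run H
t=18: queue=[G,E,B,C,D,A,H] q_used=0 → run G
t=19: queue=[G,E,B,C,D,A,H] q_used=1 → run G
t=20: queue=[E,B,C,D,A,H] q_used=0 → run E
t=21: queue=[E,B,C,D,A,H] q_used=1 → run E
t=22: queue=[B,C,D,A,H] q_used=0 → run B
t=23: queue=[B,C,D,A,H] q_used=1 → run B
t=24: queue=[C,D,A,H,B] q_used=0 → run C
t=25: queue=[C,D,A,H,B] q_used=1 → run C
t=26: queue=[D,A,H,B,C] q_used=0 → run D
t=27: queue=[D,A,H,B,C] q_used=1 → run D
t=28: queue=[A,H,B,C,D] q_used=0 → run A
t=29: queue=[A,H,B,C,D] q_used=1 → run A
t=30: queue=[H,B,C,D] q_used=0 → run H
t=31: queue=[H,B,C,D] q_used=1 → run H
t=32: queue=[B,C,D,H] q_used=0 → run B
t=33: queue=[C,D,H] q_used=0 → run C
t=34: queue=[C,D,H] q_used=1 → run C
t=35: queue=[D,H,C] q_used=0 → run D
t=36: queue=[H,C] q_used=0 → run H
t=37: queue=[H,C] q_used=1 → run H
t=38: queue=[C,H] q_used=0 → run C
t=39: queue=[C,H] q_used=1 → run C
t=40: queue=[H] q_used=0 → run H
t=41: (idle)
t=42: (idle)
t=43: (idle)
t=44: (idle)
t=45: (idle)
t=46: (idle)
t=47: (idle)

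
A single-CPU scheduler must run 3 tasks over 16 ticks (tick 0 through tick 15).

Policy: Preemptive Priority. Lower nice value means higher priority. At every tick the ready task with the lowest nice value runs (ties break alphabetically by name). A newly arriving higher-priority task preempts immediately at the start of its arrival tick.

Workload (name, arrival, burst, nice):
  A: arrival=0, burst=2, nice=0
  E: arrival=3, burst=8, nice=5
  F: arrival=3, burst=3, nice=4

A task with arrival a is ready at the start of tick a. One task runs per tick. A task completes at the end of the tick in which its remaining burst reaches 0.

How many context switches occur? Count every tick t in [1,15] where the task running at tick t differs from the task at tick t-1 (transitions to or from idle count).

t=0: ready={A} → run A
t=1: ready={A} → run A
t=2: (idle)
t=3: ready={E,F} → run F
t=4: ready={E,F} → run F
t=5: ready={E,F} → run F
t=6: ready={E} → run E
t=7: ready={E} → run E
t=8: ready={E} → run E
t=9: ready={E} → run E
t=10: ready={E} → run E
t=11: ready={E} → run E
t=12: ready={E} → run E
t=13: ready={E} → run E
t=14: (idle)
t=15: (idle)

context switches = 4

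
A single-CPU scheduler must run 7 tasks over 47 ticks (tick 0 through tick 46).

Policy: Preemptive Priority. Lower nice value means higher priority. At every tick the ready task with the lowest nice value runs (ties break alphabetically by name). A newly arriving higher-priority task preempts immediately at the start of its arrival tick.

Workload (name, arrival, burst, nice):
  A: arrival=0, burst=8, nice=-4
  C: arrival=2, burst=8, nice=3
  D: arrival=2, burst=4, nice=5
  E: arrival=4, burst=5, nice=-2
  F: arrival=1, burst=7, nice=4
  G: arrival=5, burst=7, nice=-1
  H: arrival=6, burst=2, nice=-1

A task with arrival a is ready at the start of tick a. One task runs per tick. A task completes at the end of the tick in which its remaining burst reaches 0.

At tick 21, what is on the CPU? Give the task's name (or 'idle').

running at tick 21 = H

t=0: ready={A} → run A
t=1: ready={A,F} → run A
t=2: ready={A,C,D,F} → run A
t=3: ready={A,C,D,F} → run A
t=4: ready={A,C,D,E,F} → run A
t=5: ready={A,C,D,E,F,G} → run A
t=6: ready={A,C,D,E,F,G,H} → run A
t=7: ready={A,C,D,E,F,G,H} → run A
t=8: ready={C,D,E,F,G,H} → run E
t=9: ready={C,D,E,F,G,H} → run E
t=10: ready={C,D,E,F,G,H} → run E
t=11: ready={C,D,E,F,G,H} → run E
t=12: ready={C,D,E,F,G,H} → run E
t=13: ready={C,D,F,G,H} → run G
t=14: ready={C,D,F,G,H} → run G
t=15: ready={C,D,F,G,H} → run G
t=16: ready={C,D,F,G,H} → run G
t=17: ready={C,D,F,G,H} → run G
t=18: ready={C,D,F,G,H} → run G
t=19: ready={C,D,F,G,H} → run G
t=20: ready={C,D,F,H} → run H
t=21: ready={C,D,F,H} → run H
t=22: ready={C,D,F} → run C
t=23: ready={C,D,F} → run C
t=24: ready={C,D,F} → run C
t=25: ready={C,D,F} → run C
t=26: ready={C,D,F} → run C
t=27: ready={C,D,F} → run C
t=28: ready={C,D,F} → run C
t=29: ready={C,D,F} → run C
t=30: ready={D,F} → run F
t=31: ready={D,F} → run F
t=32: ready={D,F} → run F
t=33: ready={D,F} → run F
t=34: ready={D,F} → run F
t=35: ready={D,F} → run F
t=36: ready={D,F} → run F
t=37: ready={D} → run D
t=38: ready={D} → run D
t=39: ready={D} → run D
t=40: ready={D} → run D
t=41: (idle)
t=42: (idle)
t=43: (idle)
t=44: (idle)
t=45: (idle)
t=46: (idle)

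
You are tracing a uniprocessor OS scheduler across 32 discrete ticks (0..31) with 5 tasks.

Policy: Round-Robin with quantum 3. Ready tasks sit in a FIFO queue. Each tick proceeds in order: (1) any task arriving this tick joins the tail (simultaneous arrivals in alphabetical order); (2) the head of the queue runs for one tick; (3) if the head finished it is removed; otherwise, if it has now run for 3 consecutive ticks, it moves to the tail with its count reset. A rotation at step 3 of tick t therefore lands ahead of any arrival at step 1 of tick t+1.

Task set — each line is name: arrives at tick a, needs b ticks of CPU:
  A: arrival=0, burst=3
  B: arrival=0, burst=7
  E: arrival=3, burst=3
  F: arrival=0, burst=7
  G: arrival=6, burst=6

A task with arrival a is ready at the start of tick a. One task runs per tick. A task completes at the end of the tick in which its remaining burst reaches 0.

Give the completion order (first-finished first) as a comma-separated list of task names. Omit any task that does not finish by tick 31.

completion order = A, E, B, G, F

t=0: queue=[A,B,F] q_used=0 → run A
t=1: queue=[A,B,F] q_used=1 → run A
t=2: queue=[A,B,F] q_used=2 → run A
t=3: queue=[B,F,E] q_used=0 → run B
t=4: queue=[B,F,E] q_used=1 → run B
t=5: queue=[B,F,E] q_used=2 → run B
t=6: queue=[F,E,B,G] q_used=0 → run F
t=7: queue=[F,E,B,G] q_used=1 → run F
t=8: queue=[F,E,B,G] q_used=2 → run F
t=9: queue=[E,B,G,F] q_used=0 → run E
t=10: queue=[E,B,G,F] q_used=1 → run E
t=11: queue=[E,B,G,F] q_used=2 → run E
t=12: queue=[B,G,F] q_used=0 → run B
t=13: queue=[B,G,F] q_used=1 → run B
t=14: queue=[B,G,F] q_used=2 → run B
t=15: queue=[G,F,B] q_used=0 → run G
t=16: queue=[G,F,B] q_used=1 → run G
t=17: queue=[G,F,B] q_used=2 → run G
t=18: queue=[F,B,G] q_used=0 → run F
t=19: queue=[F,B,G] q_used=1 → run F
t=20: queue=[F,B,G] q_used=2 → run F
t=21: queue=[B,G,F] q_used=0 → run B
t=22: queue=[G,F] q_used=0 → run G
t=23: queue=[G,F] q_used=1 → run G
t=24: queue=[G,F] q_used=2 → run G
t=25: queue=[F] q_used=0 → run F
t=26: (idle)
t=27: (idle)
t=28: (idle)
t=29: (idle)
t=30: (idle)
t=31: (idle)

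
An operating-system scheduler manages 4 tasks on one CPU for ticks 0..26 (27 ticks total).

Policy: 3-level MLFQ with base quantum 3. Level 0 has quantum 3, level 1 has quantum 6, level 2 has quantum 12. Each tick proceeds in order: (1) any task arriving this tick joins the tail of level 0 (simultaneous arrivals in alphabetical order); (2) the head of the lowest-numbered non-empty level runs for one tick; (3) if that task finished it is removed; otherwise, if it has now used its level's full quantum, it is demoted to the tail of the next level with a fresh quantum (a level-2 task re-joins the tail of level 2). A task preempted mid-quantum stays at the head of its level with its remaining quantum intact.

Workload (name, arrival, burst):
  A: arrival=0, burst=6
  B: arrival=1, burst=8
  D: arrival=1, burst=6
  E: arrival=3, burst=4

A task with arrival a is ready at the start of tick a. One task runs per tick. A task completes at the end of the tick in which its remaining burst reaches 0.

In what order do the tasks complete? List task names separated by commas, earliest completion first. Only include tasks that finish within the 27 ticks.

completion order = A, B, D, E

t=0: L0/L1/L2 = A/-/- → run A
t=1: L0/L1/L2 = ABD/-/- → run A
t=2: L0/L1/L2 = ABD/-/- → run A
t=3: L0/L1/L2 = BDE/A/- → run B
t=4: L0/L1/L2 = BDE/A/- → run B
t=5: L0/L1/L2 = BDE/A/- → run B
t=6: L0/L1/L2 = DE/AB/- → run D
t=7: L0/L1/L2 = DE/AB/- → run D
t=8: L0/L1/L2 = DE/AB/- → run D
t=9: L0/L1/L2 = E/ABD/- → run E
t=10: L0/L1/L2 = E/ABD/- → run E
t=11: L0/L1/L2 = E/ABD/- → run E
t=12: L0/L1/L2 = -/ABDE/- → run A
t=13: L0/L1/L2 = -/ABDE/- → run A
t=14: L0/L1/L2 = -/ABDE/- → run A
t=15: L0/L1/L2 = -/BDE/- → run B
t=16: L0/L1/L2 = -/BDE/- → run B
t=17: L0/L1/L2 = -/BDE/- → run B
t=18: L0/L1/L2 = -/BDE/- → run B
t=19: L0/L1/L2 = -/BDE/- → run B
t=20: L0/L1/L2 = -/DE/- → run D
t=21: L0/L1/L2 = -/DE/- → run D
t=22: L0/L1/L2 = -/DE/- → run D
t=23: L0/L1/L2 = -/E/- → run E
t=24: (idle)
t=25: (idle)
t=26: (idle)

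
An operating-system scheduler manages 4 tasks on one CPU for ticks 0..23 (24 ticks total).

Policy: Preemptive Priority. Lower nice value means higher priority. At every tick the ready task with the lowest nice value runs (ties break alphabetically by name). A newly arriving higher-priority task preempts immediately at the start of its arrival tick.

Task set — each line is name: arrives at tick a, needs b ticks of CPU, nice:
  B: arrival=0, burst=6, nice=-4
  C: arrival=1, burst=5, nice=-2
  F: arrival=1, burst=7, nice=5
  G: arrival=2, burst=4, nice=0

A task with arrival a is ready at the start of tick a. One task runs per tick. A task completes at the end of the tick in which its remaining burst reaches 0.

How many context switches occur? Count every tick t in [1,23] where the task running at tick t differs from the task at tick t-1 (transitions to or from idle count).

context switches = 4

t=0: ready={B} → run B
t=1: ready={B,C,F} → run B
t=2: ready={B,C,F,G} → run B
t=3: ready={B,C,F,G} → run B
t=4: ready={B,C,F,G} → run B
t=5: ready={B,C,F,G} → run B
t=6: ready={C,F,G} → run C
t=7: ready={C,F,G} → run C
t=8: ready={C,F,G} → run C
t=9: ready={C,F,G} → run C
t=10: ready={C,F,G} → run C
t=11: ready={F,G} → run G
t=12: ready={F,G} → run G
t=13: ready={F,G} → run G
t=14: ready={F,G} → run G
t=15: ready={F} → run F
t=16: ready={F} → run F
t=17: ready={F} → run F
t=18: ready={F} → run F
t=19: ready={F} → run F
t=20: ready={F} → run F
t=21: ready={F} → run F
t=22: (idle)
t=23: (idle)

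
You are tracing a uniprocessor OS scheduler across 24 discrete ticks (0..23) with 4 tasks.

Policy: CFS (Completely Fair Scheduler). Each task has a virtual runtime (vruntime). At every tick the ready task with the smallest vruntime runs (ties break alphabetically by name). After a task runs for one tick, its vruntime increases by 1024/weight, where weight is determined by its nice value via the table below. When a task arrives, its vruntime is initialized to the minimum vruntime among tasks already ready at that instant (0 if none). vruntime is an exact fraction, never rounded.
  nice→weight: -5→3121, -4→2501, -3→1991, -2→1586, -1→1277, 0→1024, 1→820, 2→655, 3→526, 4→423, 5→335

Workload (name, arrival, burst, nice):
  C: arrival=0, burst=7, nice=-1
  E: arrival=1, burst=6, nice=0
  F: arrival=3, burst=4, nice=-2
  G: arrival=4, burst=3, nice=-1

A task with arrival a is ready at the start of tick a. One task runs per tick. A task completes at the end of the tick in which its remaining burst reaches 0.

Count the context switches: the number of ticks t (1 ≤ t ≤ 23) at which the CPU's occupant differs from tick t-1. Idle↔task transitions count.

context switches = 19

t=0: vr[C=0] → run C
t=1: vr[C=1024/1277 E=1024/1277] → run C
t=2: vr[C=2048/1277 E=1024/1277] → run E
t=3: vr[C=2048/1277 E=2301/1277 F=2048/1277] → run C
t=4: vr[C=3072/1277 E=2301/1277 F=2048/1277 G=2048/1277] → run F
t=5: vr[C=3072/1277 E=2301/1277 F=2277888/1012661 G=2048/1277] → run G
t=6: vr[C=3072/1277 E=2301/1277 F=2277888/1012661 G=3072/1277] → run E
t=7: vr[C=3072/1277 E=3578/1277 F=2277888/1012661 G=3072/1277] → run F
t=8: vr[C=3072/1277 E=3578/1277 F=2931712/1012661 G=3072/1277] → run C
t=9: vr[C=4096/1277 E=3578/1277 F=2931712/1012661 G=3072/1277] → run G
t=10: vr[C=4096/1277 E=3578/1277 F=2931712/1012661 G=4096/1277] → run E
t=11: vr[C=4096/1277 E=4855/1277 F=2931712/1012661 G=4096/1277] → run F
t=12: vr[C=4096/1277 E=4855/1277 F=3585536/1012661 G=4096/1277] → run C
t=13: vr[C=5120/1277 E=4855/1277 F=3585536/1012661 G=4096/1277] → run G
t=14: vr[C=5120/1277 E=4855/1277 F=3585536/1012661] → run F
t=15: vr[C=5120/1277 E=4855/1277] → run E
t=16: vr[C=5120/1277 E=6132/1277] → run C
t=17: vr[C=6144/1277 E=6132/1277] → run E
t=18: vr[C=6144/1277 E=7409/1277] → run C
t=19: vr[E=7409/1277] → run E
t=20: (idle)
t=21: (idle)
t=22: (idle)
t=23: (idle)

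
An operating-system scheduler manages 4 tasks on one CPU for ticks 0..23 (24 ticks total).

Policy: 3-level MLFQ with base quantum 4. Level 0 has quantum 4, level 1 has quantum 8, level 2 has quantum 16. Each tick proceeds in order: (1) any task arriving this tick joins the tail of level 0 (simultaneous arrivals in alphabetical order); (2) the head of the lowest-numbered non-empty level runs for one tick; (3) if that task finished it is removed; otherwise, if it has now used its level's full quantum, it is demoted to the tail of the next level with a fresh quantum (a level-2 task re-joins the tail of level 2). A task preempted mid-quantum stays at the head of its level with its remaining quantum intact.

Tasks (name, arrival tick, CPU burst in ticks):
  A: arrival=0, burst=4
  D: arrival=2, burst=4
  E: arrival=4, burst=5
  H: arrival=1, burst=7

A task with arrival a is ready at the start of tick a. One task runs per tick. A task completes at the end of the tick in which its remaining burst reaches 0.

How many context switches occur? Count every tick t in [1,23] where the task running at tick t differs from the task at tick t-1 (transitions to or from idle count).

context switches = 6

t=0: L0/L1/L2 = A/-/- → run A
t=1: L0/L1/L2 = AH/-/- → run A
t=2: L0/L1/L2 = AHD/-/- → run A
t=3: L0/L1/L2 = AHD/-/- → run A
t=4: L0/L1/L2 = HDE/-/- → run H
t=5: L0/L1/L2 = HDE/-/- → run H
t=6: L0/L1/L2 = HDE/-/- → run H
t=7: L0/L1/L2 = HDE/-/- → run H
t=8: L0/L1/L2 = DE/H/- → run D
t=9: L0/L1/L2 = DE/H/- → run D
t=10: L0/L1/L2 = DE/H/- → run D
t=11: L0/L1/L2 = DE/H/- → run D
t=12: L0/L1/L2 = E/H/- → run E
t=13: L0/L1/L2 = E/H/- → run E
t=14: L0/L1/L2 = E/H/- → run E
t=15: L0/L1/L2 = E/H/- → run E
t=16: L0/L1/L2 = -/HE/- → run H
t=17: L0/L1/L2 = -/HE/- → run H
t=18: L0/L1/L2 = -/HE/- → run H
t=19: L0/L1/L2 = -/E/- → run E
t=20: (idle)
t=21: (idle)
t=22: (idle)
t=23: (idle)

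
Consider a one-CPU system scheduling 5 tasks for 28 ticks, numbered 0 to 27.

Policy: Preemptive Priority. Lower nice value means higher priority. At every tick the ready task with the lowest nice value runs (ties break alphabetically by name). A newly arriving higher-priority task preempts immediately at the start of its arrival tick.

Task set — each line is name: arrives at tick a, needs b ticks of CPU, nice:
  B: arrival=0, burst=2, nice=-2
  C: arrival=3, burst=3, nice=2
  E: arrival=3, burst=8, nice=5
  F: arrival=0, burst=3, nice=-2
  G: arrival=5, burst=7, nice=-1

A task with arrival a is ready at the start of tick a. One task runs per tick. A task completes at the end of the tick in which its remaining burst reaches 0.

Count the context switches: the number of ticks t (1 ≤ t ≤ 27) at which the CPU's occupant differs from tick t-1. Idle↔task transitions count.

context switches = 5

t=0: ready={B,F} → run B
t=1: ready={B,F} → run B
t=2: ready={F} → run F
t=3: ready={C,E,F} → run F
t=4: ready={C,E,F} → run F
t=5: ready={C,E,G} → run G
t=6: ready={C,E,G} → run G
t=7: ready={C,E,G} → run G
t=8: ready={C,E,G} → run G
t=9: ready={C,E,G} → run G
t=10: ready={C,E,G} → run G
t=11: ready={C,E,G} → run G
t=12: ready={C,E} → run C
t=13: ready={C,E} → run C
t=14: ready={C,E} → run C
t=15: ready={E} → run E
t=16: ready={E} → run E
t=17: ready={E} → run E
t=18: ready={E} → run E
t=19: ready={E} → run E
t=20: ready={E} → run E
t=21: ready={E} → run E
t=22: ready={E} → run E
t=23: (idle)
t=24: (idle)
t=25: (idle)
t=26: (idle)
t=27: (idle)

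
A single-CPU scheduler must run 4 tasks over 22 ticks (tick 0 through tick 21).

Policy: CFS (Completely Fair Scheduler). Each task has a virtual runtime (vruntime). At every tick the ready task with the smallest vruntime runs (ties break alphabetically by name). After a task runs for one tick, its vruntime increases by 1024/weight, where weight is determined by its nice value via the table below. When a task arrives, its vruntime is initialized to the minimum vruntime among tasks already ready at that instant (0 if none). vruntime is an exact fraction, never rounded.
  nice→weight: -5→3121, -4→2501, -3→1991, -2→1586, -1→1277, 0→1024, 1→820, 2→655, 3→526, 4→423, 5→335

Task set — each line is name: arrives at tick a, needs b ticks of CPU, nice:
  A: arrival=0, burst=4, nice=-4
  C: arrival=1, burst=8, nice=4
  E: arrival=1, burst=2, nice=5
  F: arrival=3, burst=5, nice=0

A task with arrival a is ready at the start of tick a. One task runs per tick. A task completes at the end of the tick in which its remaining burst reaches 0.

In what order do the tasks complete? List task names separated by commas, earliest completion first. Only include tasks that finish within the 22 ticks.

t=0: vr[A=0] → run A
t=1: vr[A=1024/2501 C=1024/2501 E=1024/2501] → run A
t=2: vr[A=2048/2501 C=1024/2501 E=1024/2501] → run C
t=3: vr[A=2048/2501 C=2994176/1057923 E=1024/2501 F=1024/2501] → run E
t=4: vr[A=2048/2501 C=2994176/1057923 E=2904064/837835 F=1024/2501] → run F
t=5: vr[A=2048/2501 C=2994176/1057923 E=2904064/837835 F=3525/2501] → run A
t=6: vr[A=3072/2501 C=2994176/1057923 E=2904064/837835 F=3525/2501] → run A
t=7: vr[C=2994176/1057923 E=2904064/837835 F=3525/2501] → run F
t=8: vr[C=2994176/1057923 E=2904064/837835 F=6026/2501] → run F
t=9: vr[C=2994176/1057923 E=2904064/837835 F=8527/2501] → run C
t=10: vr[C=5555200/1057923 E=2904064/837835 F=8527/2501] → run F
t=11: vr[C=5555200/1057923 E=2904064/837835 F=11028/2501] → run E
t=12: vr[C=5555200/1057923 F=11028/2501] → run F
t=13: vr[C=5555200/1057923] → run C
t=14: vr[C=2705408/352641] → run C
t=15: vr[C=10677248/1057923] → run C
t=16: vr[C=13238272/1057923] → run C
t=17: vr[C=5266432/352641] → run C
t=18: vr[C=18360320/1057923] → run C
t=19: (idle)
t=20: (idle)
t=21: (idle)

completion order = A, E, F, C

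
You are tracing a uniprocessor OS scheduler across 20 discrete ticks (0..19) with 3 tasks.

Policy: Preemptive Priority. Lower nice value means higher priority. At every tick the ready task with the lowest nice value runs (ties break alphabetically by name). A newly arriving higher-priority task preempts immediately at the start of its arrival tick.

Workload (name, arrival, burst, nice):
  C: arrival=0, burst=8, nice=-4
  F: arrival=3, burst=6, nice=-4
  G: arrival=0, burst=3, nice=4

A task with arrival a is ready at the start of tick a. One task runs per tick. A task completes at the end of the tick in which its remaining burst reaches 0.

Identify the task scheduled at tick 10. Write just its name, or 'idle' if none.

running at tick 10 = F

t=0: ready={C,G} → run C
t=1: ready={C,G} → run C
t=2: ready={C,G} → run C
t=3: ready={C,F,G} → run C
t=4: ready={C,F,G} → run C
t=5: ready={C,F,G} → run C
t=6: ready={C,F,G} → run C
t=7: ready={C,F,G} → run C
t=8: ready={F,G} → run F
t=9: ready={F,G} → run F
t=10: ready={F,G} → run F
t=11: ready={F,G} → run F
t=12: ready={F,G} → run F
t=13: ready={F,G} → run F
t=14: ready={G} → run G
t=15: ready={G} → run G
t=16: ready={G} → run G
t=17: (idle)
t=18: (idle)
t=19: (idle)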